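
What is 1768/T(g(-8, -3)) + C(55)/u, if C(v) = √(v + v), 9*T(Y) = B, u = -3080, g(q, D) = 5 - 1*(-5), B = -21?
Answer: -5304/7 - √110/3080 ≈ -757.72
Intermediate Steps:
g(q, D) = 10 (g(q, D) = 5 + 5 = 10)
T(Y) = -7/3 (T(Y) = (⅑)*(-21) = -7/3)
C(v) = √2*√v (C(v) = √(2*v) = √2*√v)
1768/T(g(-8, -3)) + C(55)/u = 1768/(-7/3) + (√2*√55)/(-3080) = 1768*(-3/7) + √110*(-1/3080) = -5304/7 - √110/3080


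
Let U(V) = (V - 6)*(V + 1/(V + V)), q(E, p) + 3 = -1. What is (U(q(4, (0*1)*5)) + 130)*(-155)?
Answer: -106175/4 ≈ -26544.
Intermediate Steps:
q(E, p) = -4 (q(E, p) = -3 - 1 = -4)
U(V) = (-6 + V)*(V + 1/(2*V))
(U(q(4, (0*1)*5)) + 130)*(-155) = ((½ + (-4)² - 6*(-4) - 3/(-4)) + 130)*(-155) = ((½ + 16 + 24 - 3*(-¼)) + 130)*(-155) = ((½ + 16 + 24 + ¾) + 130)*(-155) = (165/4 + 130)*(-155) = (685/4)*(-155) = -106175/4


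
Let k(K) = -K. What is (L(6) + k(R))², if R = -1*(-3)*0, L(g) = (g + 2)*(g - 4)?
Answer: 256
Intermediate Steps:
L(g) = (-4 + g)*(2 + g) (L(g) = (2 + g)*(-4 + g) = (-4 + g)*(2 + g))
R = 0 (R = 3*0 = 0)
(L(6) + k(R))² = ((-8 + 6² - 2*6) - 1*0)² = ((-8 + 36 - 12) + 0)² = (16 + 0)² = 16² = 256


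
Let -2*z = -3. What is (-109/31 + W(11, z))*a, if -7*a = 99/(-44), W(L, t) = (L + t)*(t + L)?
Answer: 170451/3472 ≈ 49.093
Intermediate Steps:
z = 3/2 (z = -½*(-3) = 3/2 ≈ 1.5000)
W(L, t) = (L + t)² (W(L, t) = (L + t)*(L + t) = (L + t)²)
a = 9/28 (a = -99/(7*(-44)) = -99*(-1)/(7*44) = -⅐*(-9/4) = 9/28 ≈ 0.32143)
(-109/31 + W(11, z))*a = (-109/31 + (11 + 3/2)²)*(9/28) = (-109*1/31 + (25/2)²)*(9/28) = (-109/31 + 625/4)*(9/28) = (18939/124)*(9/28) = 170451/3472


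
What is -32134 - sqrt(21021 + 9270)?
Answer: -32134 - sqrt(30291) ≈ -32308.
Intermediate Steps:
-32134 - sqrt(21021 + 9270) = -32134 - sqrt(30291)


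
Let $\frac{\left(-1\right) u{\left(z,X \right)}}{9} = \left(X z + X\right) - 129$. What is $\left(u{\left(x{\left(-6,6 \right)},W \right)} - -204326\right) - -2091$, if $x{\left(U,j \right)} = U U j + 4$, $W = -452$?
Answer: $1106606$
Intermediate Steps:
$x{\left(U,j \right)} = 4 + j U^{2}$ ($x{\left(U,j \right)} = U^{2} j + 4 = j U^{2} + 4 = 4 + j U^{2}$)
$u{\left(z,X \right)} = 1161 - 9 X - 9 X z$ ($u{\left(z,X \right)} = - 9 \left(\left(X z + X\right) - 129\right) = - 9 \left(\left(X + X z\right) - 129\right) = - 9 \left(-129 + X + X z\right) = 1161 - 9 X - 9 X z$)
$\left(u{\left(x{\left(-6,6 \right)},W \right)} - -204326\right) - -2091 = \left(\left(1161 - -4068 - - 4068 \left(4 + 6 \left(-6\right)^{2}\right)\right) - -204326\right) - -2091 = \left(\left(1161 + 4068 - - 4068 \left(4 + 6 \cdot 36\right)\right) + 204326\right) + 2091 = \left(\left(1161 + 4068 - - 4068 \left(4 + 216\right)\right) + 204326\right) + 2091 = \left(\left(1161 + 4068 - \left(-4068\right) 220\right) + 204326\right) + 2091 = \left(\left(1161 + 4068 + 894960\right) + 204326\right) + 2091 = \left(900189 + 204326\right) + 2091 = 1104515 + 2091 = 1106606$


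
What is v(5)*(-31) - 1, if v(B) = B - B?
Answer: -1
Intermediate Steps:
v(B) = 0
v(5)*(-31) - 1 = 0*(-31) - 1 = 0 - 1 = -1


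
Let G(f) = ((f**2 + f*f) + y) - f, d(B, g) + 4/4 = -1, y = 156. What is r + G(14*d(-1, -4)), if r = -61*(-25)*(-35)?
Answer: -51623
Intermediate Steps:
d(B, g) = -2 (d(B, g) = -1 - 1 = -2)
r = -53375 (r = 1525*(-35) = -53375)
G(f) = 156 - f + 2*f**2 (G(f) = ((f**2 + f*f) + 156) - f = ((f**2 + f**2) + 156) - f = (2*f**2 + 156) - f = (156 + 2*f**2) - f = 156 - f + 2*f**2)
r + G(14*d(-1, -4)) = -53375 + (156 - 14*(-2) + 2*(14*(-2))**2) = -53375 + (156 - 1*(-28) + 2*(-28)**2) = -53375 + (156 + 28 + 2*784) = -53375 + (156 + 28 + 1568) = -53375 + 1752 = -51623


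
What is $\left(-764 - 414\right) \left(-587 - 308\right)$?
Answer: $1054310$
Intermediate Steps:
$\left(-764 - 414\right) \left(-587 - 308\right) = \left(-764 - 414\right) \left(-895\right) = \left(-1178\right) \left(-895\right) = 1054310$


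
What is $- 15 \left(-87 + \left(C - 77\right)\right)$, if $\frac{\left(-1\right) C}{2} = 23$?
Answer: $3150$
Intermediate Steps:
$C = -46$ ($C = \left(-2\right) 23 = -46$)
$- 15 \left(-87 + \left(C - 77\right)\right) = - 15 \left(-87 - 123\right) = \left(-15\right) \left(-210\right) = 3150$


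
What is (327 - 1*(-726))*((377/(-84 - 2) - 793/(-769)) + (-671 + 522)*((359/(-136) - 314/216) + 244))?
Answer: -169289978980629/4497112 ≈ -3.7644e+7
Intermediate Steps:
(327 - 1*(-726))*((377/(-84 - 2) - 793/(-769)) + (-671 + 522)*((359/(-136) - 314/216) + 244)) = (327 + 726)*((377/(-86) - 793*(-1/769)) - 149*((359*(-1/136) - 314*1/216) + 244)) = 1053*((377*(-1/86) + 793/769) - 149*((-359/136 - 157/108) + 244)) = 1053*((-377/86 + 793/769) - 149*(-15031/3672 + 244)) = 1053*(-221715/66134 - 149*880937/3672) = 1053*(-221715/66134 - 131259613/3672) = 1053*(-4340768691811/121422024) = -169289978980629/4497112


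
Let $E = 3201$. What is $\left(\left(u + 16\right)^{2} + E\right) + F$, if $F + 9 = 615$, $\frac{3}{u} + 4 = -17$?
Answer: $\frac{198864}{49} \approx 4058.4$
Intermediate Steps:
$u = - \frac{1}{7}$ ($u = \frac{3}{-4 - 17} = \frac{3}{-21} = 3 \left(- \frac{1}{21}\right) = - \frac{1}{7} \approx -0.14286$)
$F = 606$ ($F = -9 + 615 = 606$)
$\left(\left(u + 16\right)^{2} + E\right) + F = \left(\left(- \frac{1}{7} + 16\right)^{2} + 3201\right) + 606 = \left(\left(\frac{111}{7}\right)^{2} + 3201\right) + 606 = \left(\frac{12321}{49} + 3201\right) + 606 = \frac{169170}{49} + 606 = \frac{198864}{49}$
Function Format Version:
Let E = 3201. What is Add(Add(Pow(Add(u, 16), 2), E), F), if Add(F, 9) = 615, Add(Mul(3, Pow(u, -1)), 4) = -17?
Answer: Rational(198864, 49) ≈ 4058.4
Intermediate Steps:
u = Rational(-1, 7) (u = Mul(3, Pow(Add(-4, -17), -1)) = Mul(3, Pow(-21, -1)) = Mul(3, Rational(-1, 21)) = Rational(-1, 7) ≈ -0.14286)
F = 606 (F = Add(-9, 615) = 606)
Add(Add(Pow(Add(u, 16), 2), E), F) = Add(Add(Pow(Add(Rational(-1, 7), 16), 2), 3201), 606) = Add(Add(Pow(Rational(111, 7), 2), 3201), 606) = Add(Add(Rational(12321, 49), 3201), 606) = Add(Rational(169170, 49), 606) = Rational(198864, 49)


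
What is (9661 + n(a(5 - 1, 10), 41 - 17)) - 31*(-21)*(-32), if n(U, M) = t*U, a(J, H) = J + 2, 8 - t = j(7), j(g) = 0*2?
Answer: -11123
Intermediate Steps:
j(g) = 0
t = 8 (t = 8 - 1*0 = 8 + 0 = 8)
a(J, H) = 2 + J
n(U, M) = 8*U
(9661 + n(a(5 - 1, 10), 41 - 17)) - 31*(-21)*(-32) = (9661 + 8*(2 + (5 - 1))) - 31*(-21)*(-32) = (9661 + 8*(2 + 4)) + 651*(-32) = (9661 + 8*6) - 20832 = (9661 + 48) - 20832 = 9709 - 20832 = -11123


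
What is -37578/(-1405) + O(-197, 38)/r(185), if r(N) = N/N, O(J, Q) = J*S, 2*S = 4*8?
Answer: -4390982/1405 ≈ -3125.3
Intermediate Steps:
S = 16 (S = (4*8)/2 = (1/2)*32 = 16)
O(J, Q) = 16*J (O(J, Q) = J*16 = 16*J)
r(N) = 1
-37578/(-1405) + O(-197, 38)/r(185) = -37578/(-1405) + (16*(-197))/1 = -37578*(-1/1405) - 3152*1 = 37578/1405 - 3152 = -4390982/1405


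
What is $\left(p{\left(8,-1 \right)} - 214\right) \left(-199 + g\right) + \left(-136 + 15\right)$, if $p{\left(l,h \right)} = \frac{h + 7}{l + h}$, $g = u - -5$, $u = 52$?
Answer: $\frac{211017}{7} \approx 30145.0$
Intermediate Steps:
$g = 57$ ($g = 52 - -5 = 52 + 5 = 57$)
$p{\left(l,h \right)} = \frac{7 + h}{h + l}$
$\left(p{\left(8,-1 \right)} - 214\right) \left(-199 + g\right) + \left(-136 + 15\right) = \left(\frac{7 - 1}{-1 + 8} - 214\right) \left(-199 + 57\right) + \left(-136 + 15\right) = \left(\frac{1}{7} \cdot 6 - 214\right) \left(-142\right) - 121 = \left(\frac{6}{7} - 214\right) \left(-142\right) - 121 = \left(- \frac{1492}{7}\right) \left(-142\right) - 121 = \frac{211864}{7} - 121 = \frac{211017}{7}$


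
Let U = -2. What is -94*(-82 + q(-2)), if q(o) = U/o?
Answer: 7614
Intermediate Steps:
q(o) = -2/o
-94*(-82 + q(-2)) = -94*(-82 - 2/(-2)) = -94*(-82 - 2*(-½)) = -94*(-82 + 1) = -94*(-81) = 7614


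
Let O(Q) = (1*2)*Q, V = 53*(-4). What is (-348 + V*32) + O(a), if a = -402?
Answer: -7936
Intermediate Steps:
V = -212
O(Q) = 2*Q
(-348 + V*32) + O(a) = (-348 - 212*32) + 2*(-402) = (-348 - 6784) - 804 = -7132 - 804 = -7936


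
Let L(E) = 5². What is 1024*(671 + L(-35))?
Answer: 712704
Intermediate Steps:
L(E) = 25
1024*(671 + L(-35)) = 1024*(671 + 25) = 1024*696 = 712704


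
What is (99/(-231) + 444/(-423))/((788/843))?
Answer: -409979/259252 ≈ -1.5814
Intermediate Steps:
(99/(-231) + 444/(-423))/((788/843)) = (99*(-1/231) + 444*(-1/423))/((788*(1/843))) = (-3/7 - 148/141)/(788/843) = -1459/987*843/788 = -409979/259252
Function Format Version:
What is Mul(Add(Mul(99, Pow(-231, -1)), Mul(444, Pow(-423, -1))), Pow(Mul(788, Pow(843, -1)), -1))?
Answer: Rational(-409979, 259252) ≈ -1.5814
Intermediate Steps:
Mul(Add(Mul(99, Pow(-231, -1)), Mul(444, Pow(-423, -1))), Pow(Mul(788, Pow(843, -1)), -1)) = Mul(Add(Mul(99, Rational(-1, 231)), Mul(444, Rational(-1, 423))), Pow(Mul(788, Rational(1, 843)), -1)) = Mul(Add(Rational(-3, 7), Rational(-148, 141)), Pow(Rational(788, 843), -1)) = Mul(Rational(-1459, 987), Rational(843, 788)) = Rational(-409979, 259252)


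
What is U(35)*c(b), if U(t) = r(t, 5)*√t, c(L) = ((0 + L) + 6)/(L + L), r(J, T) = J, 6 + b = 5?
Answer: -175*√35/2 ≈ -517.66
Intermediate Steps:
b = -1 (b = -6 + 5 = -1)
c(L) = (6 + L)/(2*L) (c(L) = (L + 6)/((2*L)) = (6 + L)*(1/(2*L)) = (6 + L)/(2*L))
U(t) = t^(3/2) (U(t) = t*√t = t^(3/2))
U(35)*c(b) = 35^(3/2)*((½)*(6 - 1)/(-1)) = (35*√35)*((½)*(-1)*5) = (35*√35)*(-5/2) = -175*√35/2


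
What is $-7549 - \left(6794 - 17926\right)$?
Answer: $3583$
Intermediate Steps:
$-7549 - \left(6794 - 17926\right) = -7549 - -11132 = -7549 + 11132 = 3583$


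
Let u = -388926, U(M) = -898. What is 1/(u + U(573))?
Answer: -1/389824 ≈ -2.5653e-6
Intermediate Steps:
1/(u + U(573)) = 1/(-388926 - 898) = 1/(-389824) = -1/389824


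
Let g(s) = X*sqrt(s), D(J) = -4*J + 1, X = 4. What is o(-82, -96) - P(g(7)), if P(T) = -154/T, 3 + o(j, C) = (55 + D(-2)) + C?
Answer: -35 + 11*sqrt(7)/2 ≈ -20.448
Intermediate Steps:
D(J) = 1 - 4*J
g(s) = 4*sqrt(s)
o(j, C) = 61 + C (o(j, C) = -3 + ((55 + (1 - 4*(-2))) + C) = -3 + ((55 + (1 + 8)) + C) = -3 + ((55 + 9) + C) = -3 + (64 + C) = 61 + C)
o(-82, -96) - P(g(7)) = (61 - 96) - (-154)/(4*sqrt(7)) = -35 - (-154)*sqrt(7)/28 = -35 - (-11)*sqrt(7)/2 = -35 + 11*sqrt(7)/2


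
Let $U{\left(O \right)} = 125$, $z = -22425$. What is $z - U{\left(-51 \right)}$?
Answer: $-22550$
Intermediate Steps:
$z - U{\left(-51 \right)} = -22425 - 125 = -22550$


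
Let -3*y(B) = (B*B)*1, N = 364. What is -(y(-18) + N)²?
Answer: -65536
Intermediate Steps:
y(B) = -B²/3 (y(B) = -B*B/3 = -B²/3)
-(y(-18) + N)² = -(-⅓*(-18)² + 364)² = -(-⅓*324 + 364)² = -(-108 + 364)² = -1*256² = -1*65536 = -65536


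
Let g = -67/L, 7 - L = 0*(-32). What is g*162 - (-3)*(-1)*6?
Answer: -10980/7 ≈ -1568.6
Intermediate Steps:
L = 7 (L = 7 - 0*(-32) = 7 - 1*0 = 7 + 0 = 7)
g = -67/7 ≈ -9.5714
g*162 - (-3)*(-1)*6 = -67/7*162 - (-3)*(-1)*6 = -10854/7 - 3*1*6 = -10854/7 - 3*6 = -10854/7 - 18 = -10980/7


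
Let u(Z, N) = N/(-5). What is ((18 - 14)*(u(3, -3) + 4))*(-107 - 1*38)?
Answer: -2668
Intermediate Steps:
u(Z, N) = -N/5 (u(Z, N) = N*(-⅕) = -N/5)
((18 - 14)*(u(3, -3) + 4))*(-107 - 1*38) = ((18 - 14)*(-⅕*(-3) + 4))*(-107 - 1*38) = (4*(⅗ + 4))*(-107 - 38) = (4*(23/5))*(-145) = (92/5)*(-145) = -2668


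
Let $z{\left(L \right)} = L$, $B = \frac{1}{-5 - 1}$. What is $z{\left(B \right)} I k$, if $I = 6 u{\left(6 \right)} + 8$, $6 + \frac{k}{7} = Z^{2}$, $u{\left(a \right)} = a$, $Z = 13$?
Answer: $- \frac{25102}{3} \approx -8367.3$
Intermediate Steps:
$k = 1141$ ($k = -42 + 7 \cdot 13^{2} = -42 + 7 \cdot 169 = -42 + 1183 = 1141$)
$B = - \frac{1}{6}$ ($B = \frac{1}{-6} = - \frac{1}{6} \approx -0.16667$)
$I = 44$ ($I = 6 \cdot 6 + 8 = 36 + 8 = 44$)
$z{\left(B \right)} I k = \left(- \frac{1}{6}\right) 44 \cdot 1141 = \left(- \frac{22}{3}\right) 1141 = - \frac{25102}{3}$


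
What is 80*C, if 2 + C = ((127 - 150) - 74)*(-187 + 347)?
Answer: -1241760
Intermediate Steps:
C = -15522 (C = -2 + ((127 - 150) - 74)*(-187 + 347) = -2 + (-23 - 74)*160 = -2 - 97*160 = -2 - 15520 = -15522)
80*C = 80*(-15522) = -1241760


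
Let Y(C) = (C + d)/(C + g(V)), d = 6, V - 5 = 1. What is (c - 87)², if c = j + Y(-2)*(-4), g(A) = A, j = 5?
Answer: 7396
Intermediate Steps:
V = 6 (V = 5 + 1 = 6)
Y(C) = 1 (Y(C) = (C + 6)/(C + 6) = (6 + C)/(6 + C) = 1)
c = 1 (c = 5 + 1*(-4) = 5 - 4 = 1)
(c - 87)² = (1 - 87)² = (-86)² = 7396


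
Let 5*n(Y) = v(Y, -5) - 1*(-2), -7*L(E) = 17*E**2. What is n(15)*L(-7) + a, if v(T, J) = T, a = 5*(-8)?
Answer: -2223/5 ≈ -444.60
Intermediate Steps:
a = -40
L(E) = -17*E**2/7
n(Y) = 2/5 + Y/5 (n(Y) = (Y - 1*(-2))/5 = (Y + 2)/5 = (2 + Y)/5 = 2/5 + Y/5)
n(15)*L(-7) + a = (2/5 + (1/5)*15)*(-17/7*(-7)**2) - 40 = (2/5 + 3)*(-17/7*49) - 40 = (17/5)*(-119) - 40 = -2023/5 - 40 = -2223/5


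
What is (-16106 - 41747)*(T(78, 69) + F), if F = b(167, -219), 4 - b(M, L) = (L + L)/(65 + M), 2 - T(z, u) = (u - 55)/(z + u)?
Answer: -1098223499/2436 ≈ -4.5083e+5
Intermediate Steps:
T(z, u) = 2 - (-55 + u)/(u + z) (T(z, u) = 2 - (u - 55)/(z + u) = 2 - (-55 + u)/(u + z))
b(M, L) = 4 - 2*L/(65 + M) (b(M, L) = 4 - (L + L)/(65 + M) = 4 - 2*L/(65 + M))
F = 683/116 (F = 2*(130 - 1*(-219) + 2*167)/(65 + 167) = 2*(130 + 219 + 334)/232 = 2*(1/232)*683 = 683/116 ≈ 5.8879)
(-16106 - 41747)*(T(78, 69) + F) = (-16106 - 41747)*((55 + 69 + 2*78)/(69 + 78) + 683/116) = -57853*((55 + 69 + 156)/147 + 683/116) = -57853*((1/147)*280 + 683/116) = -57853*(40/21 + 683/116) = -57853*18983/2436 = -1098223499/2436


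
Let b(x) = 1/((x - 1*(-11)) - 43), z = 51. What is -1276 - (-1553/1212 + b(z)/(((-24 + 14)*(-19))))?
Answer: -2788651601/2187660 ≈ -1274.7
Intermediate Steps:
b(x) = 1/(-32 + x) (b(x) = 1/((x + 11) - 43) = 1/((11 + x) - 43) = 1/(-32 + x))
-1276 - (-1553/1212 + b(z)/(((-24 + 14)*(-19)))) = -1276 - (-1553/1212 + 1/((-32 + 51)*(((-24 + 14)*(-19))))) = -1276 - (-1553*1/1212 + 1/(19*((-10*(-19))))) = -1276 - (-1553/1212 + (1/19)/190) = -1276 - (-1553/1212 + (1/19)*(1/190)) = -1276 - (-1553/1212 + 1/3610) = -1276 - 1*(-2802559/2187660) = -1276 + 2802559/2187660 = -2788651601/2187660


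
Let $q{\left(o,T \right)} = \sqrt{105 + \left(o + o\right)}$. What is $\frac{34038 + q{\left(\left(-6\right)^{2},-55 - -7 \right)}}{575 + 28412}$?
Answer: $\frac{34038}{28987} + \frac{\sqrt{177}}{28987} \approx 1.1747$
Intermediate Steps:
$q{\left(o,T \right)} = \sqrt{105 + 2 o}$
$\frac{34038 + q{\left(\left(-6\right)^{2},-55 - -7 \right)}}{575 + 28412} = \frac{34038 + \sqrt{105 + 2 \left(-6\right)^{2}}}{575 + 28412} = \frac{34038 + \sqrt{105 + 2 \cdot 36}}{28987} = \left(34038 + \sqrt{105 + 72}\right) \frac{1}{28987} = \left(34038 + \sqrt{177}\right) \frac{1}{28987} = \frac{34038}{28987} + \frac{\sqrt{177}}{28987}$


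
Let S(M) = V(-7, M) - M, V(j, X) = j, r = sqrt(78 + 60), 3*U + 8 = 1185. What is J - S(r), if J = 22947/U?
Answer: 77080/1177 + sqrt(138) ≈ 77.236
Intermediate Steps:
U = 1177/3 (U = -8/3 + (1/3)*1185 = -8/3 + 395 = 1177/3 ≈ 392.33)
r = sqrt(138) ≈ 11.747
S(M) = -7 - M
J = 68841/1177 (J = 22947/(1177/3) = 22947*(3/1177) = 68841/1177 ≈ 58.489)
J - S(r) = 68841/1177 - (-7 - sqrt(138)) = 68841/1177 + (7 + sqrt(138)) = 77080/1177 + sqrt(138)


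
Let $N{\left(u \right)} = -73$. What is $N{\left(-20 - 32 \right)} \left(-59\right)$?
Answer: $4307$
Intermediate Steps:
$N{\left(-20 - 32 \right)} \left(-59\right) = \left(-73\right) \left(-59\right) = 4307$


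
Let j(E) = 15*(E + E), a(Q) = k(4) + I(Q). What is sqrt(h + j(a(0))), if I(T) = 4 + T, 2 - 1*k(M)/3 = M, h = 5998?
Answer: sqrt(5938) ≈ 77.058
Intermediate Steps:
k(M) = 6 - 3*M
a(Q) = -2 + Q (a(Q) = (6 - 3*4) + (4 + Q) = (6 - 12) + (4 + Q) = -6 + (4 + Q) = -2 + Q)
j(E) = 30*E (j(E) = 15*(2*E) = 30*E)
sqrt(h + j(a(0))) = sqrt(5998 + 30*(-2 + 0)) = sqrt(5998 + 30*(-2)) = sqrt(5998 - 60) = sqrt(5938)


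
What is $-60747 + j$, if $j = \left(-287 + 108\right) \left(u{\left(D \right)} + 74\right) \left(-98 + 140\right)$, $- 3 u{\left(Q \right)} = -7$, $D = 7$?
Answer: $-634621$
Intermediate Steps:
$u{\left(Q \right)} = \frac{7}{3}$ ($u{\left(Q \right)} = \left(- \frac{1}{3}\right) \left(-7\right) = \frac{7}{3}$)
$j = -573874$ ($j = \left(-287 + 108\right) \left(\frac{7}{3} + 74\right) \left(-98 + 140\right) = - 179 \cdot \frac{229}{3} \cdot 42 = \left(-179\right) 3206 = -573874$)
$-60747 + j = -60747 - 573874 = -634621$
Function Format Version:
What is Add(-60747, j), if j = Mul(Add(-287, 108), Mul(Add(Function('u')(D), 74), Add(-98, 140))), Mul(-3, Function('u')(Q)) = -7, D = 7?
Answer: -634621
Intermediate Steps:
Function('u')(Q) = Rational(7, 3) (Function('u')(Q) = Mul(Rational(-1, 3), -7) = Rational(7, 3))
j = -573874 (j = Mul(Add(-287, 108), Mul(Add(Rational(7, 3), 74), Add(-98, 140))) = Mul(-179, Mul(Rational(229, 3), 42)) = Mul(-179, 3206) = -573874)
Add(-60747, j) = Add(-60747, -573874) = -634621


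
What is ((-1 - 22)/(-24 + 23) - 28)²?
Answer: 25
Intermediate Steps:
((-1 - 22)/(-24 + 23) - 28)² = (-23/(-1) - 28)² = (-23*(-1) - 28)² = (23 - 28)² = (-5)² = 25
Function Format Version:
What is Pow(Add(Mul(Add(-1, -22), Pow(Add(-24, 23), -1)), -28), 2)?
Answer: 25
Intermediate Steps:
Pow(Add(Mul(Add(-1, -22), Pow(Add(-24, 23), -1)), -28), 2) = Pow(Add(Mul(-23, Pow(-1, -1)), -28), 2) = Pow(Add(Mul(-23, -1), -28), 2) = Pow(Add(23, -28), 2) = Pow(-5, 2) = 25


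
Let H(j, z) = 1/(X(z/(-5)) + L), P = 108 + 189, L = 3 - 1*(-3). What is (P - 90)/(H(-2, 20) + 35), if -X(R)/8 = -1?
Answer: 2898/491 ≈ 5.9022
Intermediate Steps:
X(R) = 8 (X(R) = -8*(-1) = 8)
L = 6 (L = 3 + 3 = 6)
P = 297
H(j, z) = 1/14 (H(j, z) = 1/(8 + 6) = 1/14)
(P - 90)/(H(-2, 20) + 35) = (297 - 90)/(1/14 + 35) = 207/(491/14) = 207*(14/491) = 2898/491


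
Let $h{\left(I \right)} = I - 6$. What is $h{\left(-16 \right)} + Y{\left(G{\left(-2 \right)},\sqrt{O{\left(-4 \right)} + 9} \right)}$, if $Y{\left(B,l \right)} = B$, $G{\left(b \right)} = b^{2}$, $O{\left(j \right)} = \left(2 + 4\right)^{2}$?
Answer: $-18$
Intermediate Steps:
$O{\left(j \right)} = 36$ ($O{\left(j \right)} = 6^{2} = 36$)
$h{\left(I \right)} = -6 + I$
$h{\left(-16 \right)} + Y{\left(G{\left(-2 \right)},\sqrt{O{\left(-4 \right)} + 9} \right)} = \left(-6 - 16\right) + \left(-2\right)^{2} = -22 + 4 = -18$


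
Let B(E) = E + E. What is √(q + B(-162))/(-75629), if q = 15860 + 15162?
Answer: -√30698/75629 ≈ -0.0023167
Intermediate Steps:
q = 31022
B(E) = 2*E
√(q + B(-162))/(-75629) = √(31022 + 2*(-162))/(-75629) = √(31022 - 324)*(-1/75629) = √30698*(-1/75629) = -√30698/75629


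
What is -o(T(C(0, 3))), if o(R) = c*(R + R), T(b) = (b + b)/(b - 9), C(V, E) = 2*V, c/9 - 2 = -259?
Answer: 0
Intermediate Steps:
c = -2313 (c = 18 + 9*(-259) = 18 - 2331 = -2313)
T(b) = 2*b/(-9 + b) (T(b) = (2*b)/(-9 + b) = 2*b/(-9 + b))
o(R) = -4626*R (o(R) = -2313*(R + R) = -4626*R)
-o(T(C(0, 3))) = -(-4626)*2*(2*0)/(-9 + 2*0) = -(-4626)*2*0/(-9 + 0) = -(-4626)*2*0/(-9) = -(-4626)*2*0*(-1/9) = -(-4626)*0 = -1*0 = 0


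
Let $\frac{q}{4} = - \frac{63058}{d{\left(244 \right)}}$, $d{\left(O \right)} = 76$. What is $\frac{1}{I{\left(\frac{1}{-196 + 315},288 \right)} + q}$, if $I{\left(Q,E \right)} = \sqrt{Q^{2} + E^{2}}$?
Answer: $- \frac{16966322422}{55884525461019} - \frac{42959 \sqrt{1174569985}}{55884525461019} \approx -0.00032994$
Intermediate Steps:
$q = - \frac{63058}{19}$ ($q = 4 \left(- \frac{63058}{76}\right) = 4 \left(\left(-63058\right) \frac{1}{76}\right) = 4 \left(- \frac{31529}{38}\right) = - \frac{63058}{19} \approx -3318.8$)
$I{\left(Q,E \right)} = \sqrt{E^{2} + Q^{2}}$
$\frac{1}{I{\left(\frac{1}{-196 + 315},288 \right)} + q} = \frac{1}{\sqrt{288^{2} + \left(\frac{1}{-196 + 315}\right)^{2}} - \frac{63058}{19}} = \frac{1}{\sqrt{82944 + \left(\frac{1}{119}\right)^{2}} - \frac{63058}{19}} = \frac{1}{\sqrt{82944 + \frac{1}{14161}} - \frac{63058}{19}} = \frac{1}{\sqrt{\frac{1174569985}{14161}} - \frac{63058}{19}} = \frac{1}{\frac{\sqrt{1174569985}}{119} - \frac{63058}{19}} = \frac{1}{- \frac{63058}{19} + \frac{\sqrt{1174569985}}{119}}$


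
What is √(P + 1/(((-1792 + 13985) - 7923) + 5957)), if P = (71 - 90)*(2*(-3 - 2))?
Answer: √19872400737/10227 ≈ 13.784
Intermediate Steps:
P = 190 (P = -38*(-5) = -19*(-10) = 190)
√(P + 1/(((-1792 + 13985) - 7923) + 5957)) = √(190 + 1/(((-1792 + 13985) - 7923) + 5957)) = √(190 + 1/((12193 - 7923) + 5957)) = √(190 + 1/(4270 + 5957)) = √(190 + 1/10227) = √(1943131/10227) = √19872400737/10227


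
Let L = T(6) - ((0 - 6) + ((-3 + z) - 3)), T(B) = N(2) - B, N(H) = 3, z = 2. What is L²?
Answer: 49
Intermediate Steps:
T(B) = 3 - B
L = 7 (L = (3 - 1*6) - ((0 - 6) + ((-3 + 2) - 3)) = (3 - 6) - (-6 + (-1 - 3)) = -3 - (-6 - 4) = -3 - 1*(-10) = -3 + 10 = 7)
L² = 7² = 49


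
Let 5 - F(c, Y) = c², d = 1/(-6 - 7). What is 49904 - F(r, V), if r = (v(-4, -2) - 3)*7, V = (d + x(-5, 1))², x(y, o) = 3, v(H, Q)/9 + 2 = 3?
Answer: 51663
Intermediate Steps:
v(H, Q) = 9 (v(H, Q) = -18 + 9*3 = -18 + 27 = 9)
d = -1/13 (d = 1/(-13) = -1/13 ≈ -0.076923)
V = 1444/169 (V = (-1/13 + 3)² = (38/13)² = 1444/169 ≈ 8.5444)
r = 42 (r = (9 - 3)*7 = 6*7 = 42)
F(c, Y) = 5 - c²
49904 - F(r, V) = 49904 - (5 - 1*42²) = 49904 - (5 - 1*1764) = 49904 - (5 - 1764) = 49904 - 1*(-1759) = 49904 + 1759 = 51663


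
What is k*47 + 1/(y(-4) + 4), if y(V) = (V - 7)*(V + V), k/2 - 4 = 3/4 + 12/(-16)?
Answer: 34593/92 ≈ 376.01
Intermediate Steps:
k = 8 (k = 8 + 2*(3/4 + 12/(-16)) = 8 + 2*(3*(1/4) + 12*(-1/16)) = 8 + 2*(3/4 - 3/4) = 8 + 2*0 = 8 + 0 = 8)
y(V) = 2*V*(-7 + V) (y(V) = (-7 + V)*(2*V) = 2*V*(-7 + V))
k*47 + 1/(y(-4) + 4) = 8*47 + 1/(2*(-4)*(-7 - 4) + 4) = 376 + 1/(2*(-4)*(-11) + 4) = 376 + 1/(88 + 4) = 376 + 1/92 = 34593/92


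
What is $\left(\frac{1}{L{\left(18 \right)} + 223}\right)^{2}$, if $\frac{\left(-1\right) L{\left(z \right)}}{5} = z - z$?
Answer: $\frac{1}{49729} \approx 2.0109 \cdot 10^{-5}$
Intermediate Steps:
$L{\left(z \right)} = 0$ ($L{\left(z \right)} = - 5 \left(z - z\right) = \left(-5\right) 0 = 0$)
$\left(\frac{1}{L{\left(18 \right)} + 223}\right)^{2} = \left(\frac{1}{0 + 223}\right)^{2} = \left(\frac{1}{223}\right)^{2} = \frac{1}{49729}$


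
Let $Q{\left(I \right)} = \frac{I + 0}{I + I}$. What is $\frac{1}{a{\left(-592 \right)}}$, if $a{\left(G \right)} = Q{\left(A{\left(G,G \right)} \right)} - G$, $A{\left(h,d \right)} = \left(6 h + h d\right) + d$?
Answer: $\frac{2}{1185} \approx 0.0016878$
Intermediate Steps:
$A{\left(h,d \right)} = d + 6 h + d h$ ($A{\left(h,d \right)} = \left(6 h + d h\right) + d = d + 6 h + d h$)
$Q{\left(I \right)} = \frac{1}{2}$ ($Q{\left(I \right)} = \frac{I}{2 I} = I \frac{1}{2 I} = \frac{1}{2}$)
$a{\left(G \right)} = \frac{1}{2} - G$
$\frac{1}{a{\left(-592 \right)}} = \frac{1}{\frac{1}{2} - -592} = \frac{1}{\frac{1}{2} + 592} = \frac{1}{\frac{1185}{2}} = \frac{2}{1185}$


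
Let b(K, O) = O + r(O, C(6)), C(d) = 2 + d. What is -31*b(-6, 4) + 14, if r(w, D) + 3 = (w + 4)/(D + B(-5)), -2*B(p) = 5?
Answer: -683/11 ≈ -62.091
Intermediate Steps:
B(p) = -5/2 (B(p) = -1/2*5 = -5/2)
r(w, D) = -3 + (4 + w)/(-5/2 + D) (r(w, D) = -3 + (w + 4)/(D - 5/2) = -3 + (4 + w)/(-5/2 + D))
b(K, O) = -25/11 + 13*O/11 (b(K, O) = O + (23 - 6*(2 + 6) + 2*O)/(-5 + 2*(2 + 6)) = O + (23 - 6*8 + 2*O)/(-5 + 2*8) = O + (23 - 48 + 2*O)/(-5 + 16) = O + (-25 + 2*O)/11 = O + (-25/11 + 2*O/11) = -25/11 + 13*O/11)
-31*b(-6, 4) + 14 = -31*(-25/11 + (13/11)*4) + 14 = -31*(-25/11 + 52/11) + 14 = -31*27/11 + 14 = -837/11 + 14 = -683/11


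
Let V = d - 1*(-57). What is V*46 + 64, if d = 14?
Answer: 3330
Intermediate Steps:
V = 71 (V = 14 - 1*(-57) = 14 + 57 = 71)
V*46 + 64 = 71*46 + 64 = 3266 + 64 = 3330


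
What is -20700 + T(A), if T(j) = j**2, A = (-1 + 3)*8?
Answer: -20444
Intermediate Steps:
A = 16 (A = 2*8 = 16)
-20700 + T(A) = -20700 + 16**2 = -20700 + 256 = -20444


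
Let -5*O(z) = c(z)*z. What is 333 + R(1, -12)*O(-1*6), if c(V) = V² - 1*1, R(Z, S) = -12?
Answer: -171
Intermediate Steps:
c(V) = -1 + V² (c(V) = V² - 1 = -1 + V²)
O(z) = -z*(-1 + z²)/5 (O(z) = -(-1 + z²)*z/5 = -z*(-1 + z²)/5)
333 + R(1, -12)*O(-1*6) = 333 - 12*(-1*6)*(1 - (-1*6)²)/5 = 333 - 12*(-6)*(1 - 1*(-6)²)/5 = 333 - 12*(-6)*(1 - 1*36)/5 = 333 - 12*(-6)*(1 - 36)/5 = 333 - 12*(-6)*(-35)/5 = 333 - 12*42 = 333 - 504 = -171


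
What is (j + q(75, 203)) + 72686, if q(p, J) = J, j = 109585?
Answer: 182474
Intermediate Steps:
(j + q(75, 203)) + 72686 = (109585 + 203) + 72686 = 109788 + 72686 = 182474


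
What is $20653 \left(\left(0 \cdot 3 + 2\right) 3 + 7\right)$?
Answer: $268489$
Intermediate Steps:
$20653 \left(\left(0 \cdot 3 + 2\right) 3 + 7\right) = 20653 \left(\left(0 + 2\right) 3 + 7\right) = 20653 \left(2 \cdot 3 + 7\right) = 20653 \left(6 + 7\right) = 20653 \cdot 13 = 268489$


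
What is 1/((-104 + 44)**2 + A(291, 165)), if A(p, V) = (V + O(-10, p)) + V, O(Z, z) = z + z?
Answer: 1/4512 ≈ 0.00022163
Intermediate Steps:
O(Z, z) = 2*z
A(p, V) = 2*V + 2*p (A(p, V) = (V + 2*p) + V = 2*V + 2*p)
1/((-104 + 44)**2 + A(291, 165)) = 1/((-104 + 44)**2 + (2*165 + 2*291)) = 1/((-60)**2 + (330 + 582)) = 1/(3600 + 912) = 1/4512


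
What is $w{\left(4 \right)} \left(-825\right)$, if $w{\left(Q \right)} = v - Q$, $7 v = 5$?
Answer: $\frac{18975}{7} \approx 2710.7$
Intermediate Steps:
$v = \frac{5}{7}$ ($v = \frac{1}{7} \cdot 5 = \frac{5}{7} \approx 0.71429$)
$w{\left(Q \right)} = \frac{5}{7} - Q$
$w{\left(4 \right)} \left(-825\right) = \left(\frac{5}{7} - 4\right) \left(-825\right) = \left(- \frac{23}{7}\right) \left(-825\right) = \frac{18975}{7}$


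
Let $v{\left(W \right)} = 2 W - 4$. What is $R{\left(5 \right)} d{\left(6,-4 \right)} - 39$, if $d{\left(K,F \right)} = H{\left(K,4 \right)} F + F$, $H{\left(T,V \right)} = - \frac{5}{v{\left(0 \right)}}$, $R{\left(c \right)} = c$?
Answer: $-84$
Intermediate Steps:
$v{\left(W \right)} = -4 + 2 W$
$H{\left(T,V \right)} = \frac{5}{4}$ ($H{\left(T,V \right)} = - \frac{5}{-4 + 2 \cdot 0} = - \frac{5}{-4 + 0} = - \frac{5}{-4} = \left(-5\right) \left(- \frac{1}{4}\right) = \frac{5}{4}$)
$d{\left(K,F \right)} = \frac{9 F}{4}$ ($d{\left(K,F \right)} = \frac{5 F}{4} + F = \frac{9 F}{4}$)
$R{\left(5 \right)} d{\left(6,-4 \right)} - 39 = 5 \cdot \frac{9}{4} \left(-4\right) - 39 = 5 \left(-9\right) - 39 = -45 - 39 = -84$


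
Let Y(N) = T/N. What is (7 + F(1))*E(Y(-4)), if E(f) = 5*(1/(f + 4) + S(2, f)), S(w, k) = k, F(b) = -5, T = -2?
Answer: 65/9 ≈ 7.2222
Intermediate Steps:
Y(N) = -2/N
E(f) = 5*f + 5/(4 + f) (E(f) = 5*(1/(f + 4) + f) = 5*(1/(4 + f) + f) = 5*(f + 1/(4 + f)) = 5*f + 5/(4 + f))
(7 + F(1))*E(Y(-4)) = (7 - 5)*(5*(1 + (-2/(-4))² + 4*(-2/(-4)))/(4 - 2/(-4))) = 2*(5*(1 + (-2*(-¼))² + 4*(-2*(-¼)))/(4 - 2*(-¼))) = 2*(5*(1 + (½)² + 4*(½))/(4 + ½)) = 2*(5*(1 + ¼ + 2)/(9/2)) = 2*(5*(2/9)*(13/4)) = 2*(65/18) = 65/9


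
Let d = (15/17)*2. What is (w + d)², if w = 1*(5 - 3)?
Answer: 4096/289 ≈ 14.173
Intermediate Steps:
w = 2 (w = 1*2 = 2)
d = 30/17 (d = (15*(1/17))*2 = (15/17)*2 = 30/17 ≈ 1.7647)
(w + d)² = (2 + 30/17)² = (64/17)² = 4096/289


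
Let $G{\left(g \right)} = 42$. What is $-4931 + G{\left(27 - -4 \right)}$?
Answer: $-4889$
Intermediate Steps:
$-4931 + G{\left(27 - -4 \right)} = -4931 + 42 = -4889$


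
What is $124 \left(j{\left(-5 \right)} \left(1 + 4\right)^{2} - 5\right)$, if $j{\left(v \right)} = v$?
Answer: $-16120$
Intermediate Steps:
$124 \left(j{\left(-5 \right)} \left(1 + 4\right)^{2} - 5\right) = 124 \left(- 5 \left(1 + 4\right)^{2} - 5\right) = 124 \left(- 5 \cdot 5^{2} - 5\right) = 124 \left(\left(-5\right) 25 - 5\right) = 124 \left(-125 - 5\right) = 124 \left(-130\right) = -16120$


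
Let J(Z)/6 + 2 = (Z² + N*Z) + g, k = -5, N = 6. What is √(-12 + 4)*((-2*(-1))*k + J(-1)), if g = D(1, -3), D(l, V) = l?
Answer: -92*I*√2 ≈ -130.11*I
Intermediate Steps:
g = 1
J(Z) = -6 + 6*Z² + 36*Z (J(Z) = -12 + 6*((Z² + 6*Z) + 1) = -12 + 6*(1 + Z² + 6*Z) = -12 + (6 + 6*Z² + 36*Z) = -6 + 6*Z² + 36*Z)
√(-12 + 4)*((-2*(-1))*k + J(-1)) = √(-12 + 4)*(-2*(-1)*(-5) + (-6 + 6*(-1)² + 36*(-1))) = √(-8)*(2*(-5) + (-6 + 6*1 - 36)) = (2*I*√2)*(-10 + (-6 + 6 - 36)) = (2*I*√2)*(-10 - 36) = (2*I*√2)*(-46) = -92*I*√2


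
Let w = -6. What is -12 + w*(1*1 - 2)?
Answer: -6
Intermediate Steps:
-12 + w*(1*1 - 2) = -12 - 6*(1*1 - 2) = -12 - 6*(1 - 2) = -12 - 6*(-1) = -12 + 6 = -6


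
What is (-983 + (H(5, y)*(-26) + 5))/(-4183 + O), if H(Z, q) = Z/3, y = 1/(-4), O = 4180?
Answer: 3064/9 ≈ 340.44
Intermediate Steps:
y = -1/4 ≈ -0.25000
H(Z, q) = Z/3 (H(Z, q) = Z*(1/3) = Z/3)
(-983 + (H(5, y)*(-26) + 5))/(-4183 + O) = (-983 + (((1/3)*5)*(-26) + 5))/(-4183 + 4180) = (-983 + ((5/3)*(-26) + 5))/(-3) = (-983 + (-130/3 + 5))*(-1/3) = (-983 - 115/3)*(-1/3) = -3064/3*(-1/3) = 3064/9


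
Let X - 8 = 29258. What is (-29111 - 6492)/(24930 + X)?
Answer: -35603/54196 ≈ -0.65693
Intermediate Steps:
X = 29266 (X = 8 + 29258 = 29266)
(-29111 - 6492)/(24930 + X) = (-29111 - 6492)/(24930 + 29266) = -35603/54196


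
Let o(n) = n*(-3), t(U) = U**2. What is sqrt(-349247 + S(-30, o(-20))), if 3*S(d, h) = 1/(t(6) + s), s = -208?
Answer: I*sqrt(23247277437)/258 ≈ 590.97*I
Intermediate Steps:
o(n) = -3*n
S(d, h) = -1/516 (S(d, h) = 1/(3*(6**2 - 208)) = 1/(3*(36 - 208)) = (1/3)/(-172) = (1/3)*(-1/172) = -1/516)
sqrt(-349247 + S(-30, o(-20))) = sqrt(-349247 - 1/516) = sqrt(-180211453/516) = I*sqrt(23247277437)/258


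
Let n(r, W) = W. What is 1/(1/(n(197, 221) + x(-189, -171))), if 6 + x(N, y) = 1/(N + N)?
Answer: 81269/378 ≈ 215.00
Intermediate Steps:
x(N, y) = -6 + 1/(2*N) (x(N, y) = -6 + 1/(N + N) = -6 + 1/(2*N))
1/(1/(n(197, 221) + x(-189, -171))) = 1/(1/(221 + (-6 + (½)/(-189)))) = 1/(1/(221 + (-6 + (½)*(-1/189)))) = 1/(1/(221 + (-6 - 1/378))) = 1/(1/(221 - 2269/378)) = 1/(1/(81269/378)) = 1/(378/81269) = 81269/378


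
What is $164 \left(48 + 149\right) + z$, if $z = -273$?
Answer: $32035$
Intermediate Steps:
$164 \left(48 + 149\right) + z = 164 \left(48 + 149\right) - 273 = 164 \cdot 197 - 273 = 32308 - 273 = 32035$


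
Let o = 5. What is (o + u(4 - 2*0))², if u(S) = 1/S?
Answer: 441/16 ≈ 27.563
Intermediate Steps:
(o + u(4 - 2*0))² = (5 + 1/(4 - 2*0))² = (5 + 1/(4 + 0))² = (5 + 1/4)² = (5 + ¼)² = (21/4)² = 441/16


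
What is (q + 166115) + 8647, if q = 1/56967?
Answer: 9955666855/56967 ≈ 1.7476e+5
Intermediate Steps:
q = 1/56967 ≈ 1.7554e-5
(q + 166115) + 8647 = (1/56967 + 166115) + 8647 = 9463073206/56967 + 8647 = 9955666855/56967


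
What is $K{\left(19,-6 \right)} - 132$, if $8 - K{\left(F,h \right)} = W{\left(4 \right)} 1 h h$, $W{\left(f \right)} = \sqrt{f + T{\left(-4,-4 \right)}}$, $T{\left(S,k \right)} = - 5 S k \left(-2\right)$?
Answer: $-124 - 72 \sqrt{41} \approx -585.03$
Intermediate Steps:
$T{\left(S,k \right)} = 10 S k$ ($T{\left(S,k \right)} = - 5 \left(- 2 S k\right) = 10 S k$)
$W{\left(f \right)} = \sqrt{160 + f}$ ($W{\left(f \right)} = \sqrt{f + 10 \left(-4\right) \left(-4\right)} = \sqrt{f + 160} = \sqrt{160 + f}$)
$K{\left(F,h \right)} = 8 - 2 \sqrt{41} h^{2}$ ($K{\left(F,h \right)} = 8 - \sqrt{160 + 4} \cdot 1 h h = 8 - \sqrt{164} h h = 8 - 2 \sqrt{41} h^{2}$)
$K{\left(19,-6 \right)} - 132 = \left(8 - 2 \sqrt{41} \left(-6\right)^{2}\right) - 132 = \left(8 - 2 \sqrt{41} \cdot 36\right) - 132 = \left(8 - 72 \sqrt{41}\right) - 132 = -124 - 72 \sqrt{41}$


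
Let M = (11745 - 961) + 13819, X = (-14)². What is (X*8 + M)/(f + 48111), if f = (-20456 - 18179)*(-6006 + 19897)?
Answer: -26171/536630674 ≈ -4.8769e-5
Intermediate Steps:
X = 196
M = 24603 (M = 10784 + 13819 = 24603)
f = -536678785 (f = -38635*13891 = -536678785)
(X*8 + M)/(f + 48111) = (196*8 + 24603)/(-536678785 + 48111) = (1568 + 24603)/(-536630674) = 26171*(-1/536630674) = -26171/536630674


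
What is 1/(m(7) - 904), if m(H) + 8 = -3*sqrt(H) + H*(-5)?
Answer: -947/896746 + 3*sqrt(7)/896746 ≈ -0.0010472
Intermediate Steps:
m(H) = -8 - 5*H - 3*sqrt(H) (m(H) = -8 + (-3*sqrt(H) + H*(-5)) = -8 + (-3*sqrt(H) - 5*H) = -8 + (-5*H - 3*sqrt(H)) = -8 - 5*H - 3*sqrt(H))
1/(m(7) - 904) = 1/((-8 - 5*7 - 3*sqrt(7)) - 904) = 1/((-8 - 35 - 3*sqrt(7)) - 904) = 1/((-43 - 3*sqrt(7)) - 904) = 1/(-947 - 3*sqrt(7))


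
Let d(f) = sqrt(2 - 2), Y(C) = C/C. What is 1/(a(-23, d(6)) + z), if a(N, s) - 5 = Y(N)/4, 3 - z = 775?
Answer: -4/3067 ≈ -0.0013042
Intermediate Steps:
Y(C) = 1
z = -772 (z = 3 - 1*775 = 3 - 775 = -772)
d(f) = 0 (d(f) = sqrt(0) = 0)
a(N, s) = 21/4 (a(N, s) = 5 + 1/4 = 21/4)
1/(a(-23, d(6)) + z) = 1/(21/4 - 772) = 1/(-3067/4) = -4/3067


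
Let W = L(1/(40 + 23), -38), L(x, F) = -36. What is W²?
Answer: 1296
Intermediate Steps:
W = -36
W² = (-36)² = 1296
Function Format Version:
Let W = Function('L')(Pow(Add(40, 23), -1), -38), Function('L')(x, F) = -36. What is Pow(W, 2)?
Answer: 1296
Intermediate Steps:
W = -36
Pow(W, 2) = Pow(-36, 2) = 1296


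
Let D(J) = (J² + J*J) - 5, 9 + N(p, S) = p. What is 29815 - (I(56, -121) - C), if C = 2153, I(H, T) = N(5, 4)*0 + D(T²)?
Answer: -428685789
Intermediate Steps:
N(p, S) = -9 + p
D(J) = -5 + 2*J² (D(J) = (J² + J²) - 5 = 2*J² - 5 = -5 + 2*J²)
I(H, T) = -5 + 2*T⁴ (I(H, T) = (-9 + 5)*0 + (-5 + 2*(T²)²) = -4*0 + (-5 + 2*T⁴) = 0 + (-5 + 2*T⁴) = -5 + 2*T⁴)
29815 - (I(56, -121) - C) = 29815 - ((-5 + 2*(-121)⁴) - 1*2153) = 29815 - ((-5 + 2*214358881) - 2153) = 29815 - ((-5 + 428717762) - 2153) = 29815 - (428717757 - 2153) = 29815 - 1*428715604 = 29815 - 428715604 = -428685789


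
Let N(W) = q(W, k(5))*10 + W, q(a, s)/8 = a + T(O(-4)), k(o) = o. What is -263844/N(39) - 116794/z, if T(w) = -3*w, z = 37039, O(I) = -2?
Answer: -3399177094/44928307 ≈ -75.658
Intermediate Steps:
q(a, s) = 48 + 8*a (q(a, s) = 8*(a - 3*(-2)) = 8*(a + 6) = 8*(6 + a) = 48 + 8*a)
N(W) = 480 + 81*W (N(W) = (48 + 8*W)*10 + W = (480 + 80*W) + W = 480 + 81*W)
-263844/N(39) - 116794/z = -263844/(480 + 81*39) - 116794/37039 = -263844/(480 + 3159) - 116794*1/37039 = -263844/3639 - 116794/37039 = -263844*1/3639 - 116794/37039 = -87948/1213 - 116794/37039 = -3399177094/44928307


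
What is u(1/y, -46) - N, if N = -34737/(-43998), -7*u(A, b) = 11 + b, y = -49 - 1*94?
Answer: 61751/14666 ≈ 4.2105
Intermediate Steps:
y = -143 (y = -49 - 94 = -143)
u(A, b) = -11/7 - b/7 (u(A, b) = -(11 + b)/7 = -11/7 - b/7)
N = 11579/14666 (N = -34737*(-1/43998) = 11579/14666 ≈ 0.78951)
u(1/y, -46) - N = (-11/7 - 1/7*(-46)) - 1*11579/14666 = (-11/7 + 46/7) - 11579/14666 = 5 - 11579/14666 = 61751/14666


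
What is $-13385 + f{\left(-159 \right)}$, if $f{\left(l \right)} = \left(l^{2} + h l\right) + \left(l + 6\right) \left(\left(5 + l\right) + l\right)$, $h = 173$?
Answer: $32278$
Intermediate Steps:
$f{\left(l \right)} = l^{2} + 173 l + \left(5 + 2 l\right) \left(6 + l\right)$ ($f{\left(l \right)} = \left(l^{2} + 173 l\right) + \left(l + 6\right) \left(\left(5 + l\right) + l\right) = \left(l^{2} + 173 l\right) + \left(6 + l\right) \left(5 + 2 l\right) = \left(l^{2} + 173 l\right) + \left(5 + 2 l\right) \left(6 + l\right) = l^{2} + 173 l + \left(5 + 2 l\right) \left(6 + l\right)$)
$-13385 + f{\left(-159 \right)} = -13385 + \left(30 + 3 \left(-159\right)^{2} + 190 \left(-159\right)\right) = -13385 + \left(30 + 3 \cdot 25281 - 30210\right) = -13385 + \left(30 + 75843 - 30210\right) = -13385 + 45663 = 32278$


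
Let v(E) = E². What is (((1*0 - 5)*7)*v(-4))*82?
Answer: -45920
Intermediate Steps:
(((1*0 - 5)*7)*v(-4))*82 = (((1*0 - 5)*7)*(-4)²)*82 = (((0 - 5)*7)*16)*82 = (-5*7*16)*82 = -35*16*82 = -560*82 = -45920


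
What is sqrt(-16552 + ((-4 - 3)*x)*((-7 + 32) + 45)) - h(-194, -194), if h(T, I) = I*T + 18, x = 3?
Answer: -37654 + I*sqrt(18022) ≈ -37654.0 + 134.25*I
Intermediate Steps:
h(T, I) = 18 + I*T
sqrt(-16552 + ((-4 - 3)*x)*((-7 + 32) + 45)) - h(-194, -194) = sqrt(-16552 + ((-4 - 3)*3)*((-7 + 32) + 45)) - (18 - 194*(-194)) = sqrt(-16552 + (-7*3)*(25 + 45)) - (18 + 37636) = sqrt(-16552 - 21*70) - 1*37654 = sqrt(-16552 - 1470) - 37654 = sqrt(-18022) - 37654 = I*sqrt(18022) - 37654 = -37654 + I*sqrt(18022)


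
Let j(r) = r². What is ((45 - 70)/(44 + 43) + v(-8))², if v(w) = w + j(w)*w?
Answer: 2048920225/7569 ≈ 2.7070e+5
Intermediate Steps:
v(w) = w + w³ (v(w) = w + w²*w = w + w³)
((45 - 70)/(44 + 43) + v(-8))² = ((45 - 70)/(44 + 43) + (-8 + (-8)³))² = (-25/87 + (-8 - 512))² = (-25*1/87 - 520)² = (-25/87 - 520)² = (-45265/87)² = 2048920225/7569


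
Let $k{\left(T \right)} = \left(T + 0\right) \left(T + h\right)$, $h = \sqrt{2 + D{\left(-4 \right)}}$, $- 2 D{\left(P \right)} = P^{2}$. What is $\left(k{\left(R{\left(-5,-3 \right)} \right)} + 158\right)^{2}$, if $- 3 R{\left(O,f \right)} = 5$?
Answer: $\frac{2092459}{81} - \frac{14470 i \sqrt{6}}{27} \approx 25833.0 - 1312.7 i$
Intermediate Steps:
$D{\left(P \right)} = - \frac{P^{2}}{2}$
$R{\left(O,f \right)} = - \frac{5}{3}$ ($R{\left(O,f \right)} = \left(- \frac{1}{3}\right) 5 = - \frac{5}{3}$)
$h = i \sqrt{6}$ ($h = \sqrt{2 - \frac{\left(-4\right)^{2}}{2}} = \sqrt{2 - 8} = \sqrt{-6} = i \sqrt{6} \approx 2.4495 i$)
$k{\left(T \right)} = T \left(T + i \sqrt{6}\right)$ ($k{\left(T \right)} = \left(T + 0\right) \left(T + i \sqrt{6}\right) = T \left(T + i \sqrt{6}\right)$)
$\left(k{\left(R{\left(-5,-3 \right)} \right)} + 158\right)^{2} = \left(- \frac{5 \left(- \frac{5}{3} + i \sqrt{6}\right)}{3} + 158\right)^{2} = \left(\left(\frac{25}{9} - \frac{5 i \sqrt{6}}{3}\right) + 158\right)^{2} = \left(\frac{1447}{9} - \frac{5 i \sqrt{6}}{3}\right)^{2}$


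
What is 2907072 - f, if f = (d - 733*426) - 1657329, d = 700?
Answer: 4875959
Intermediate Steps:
f = -1968887 (f = (700 - 733*426) - 1657329 = (700 - 312258) - 1657329 = -311558 - 1657329 = -1968887)
2907072 - f = 2907072 - 1*(-1968887) = 2907072 + 1968887 = 4875959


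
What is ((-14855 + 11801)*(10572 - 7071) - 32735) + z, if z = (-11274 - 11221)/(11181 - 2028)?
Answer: -98164016212/9153 ≈ -1.0725e+7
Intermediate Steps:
z = -22495/9153 ≈ -2.4577
((-14855 + 11801)*(10572 - 7071) - 32735) + z = ((-14855 + 11801)*(10572 - 7071) - 32735) - 22495/9153 = (-3054*3501 - 32735) - 22495/9153 = (-10692054 - 32735) - 22495/9153 = -10724789 - 22495/9153 = -98164016212/9153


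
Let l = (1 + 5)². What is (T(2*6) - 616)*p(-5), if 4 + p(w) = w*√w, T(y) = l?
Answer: 2320 + 2900*I*√5 ≈ 2320.0 + 6484.6*I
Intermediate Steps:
l = 36 (l = 6² = 36)
T(y) = 36
p(w) = -4 + w^(3/2) (p(w) = -4 + w*√w = -4 + w^(3/2))
(T(2*6) - 616)*p(-5) = (36 - 616)*(-4 + (-5)^(3/2)) = -580*(-4 - 5*I*√5) = 2320 + 2900*I*√5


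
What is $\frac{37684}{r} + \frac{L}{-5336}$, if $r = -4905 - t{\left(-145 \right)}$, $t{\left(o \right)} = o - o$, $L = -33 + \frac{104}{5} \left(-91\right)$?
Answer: $- \frac{38327155}{5234616} \approx -7.3219$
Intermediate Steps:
$L = - \frac{9629}{5}$ ($L = -33 + 104 \cdot \frac{1}{5} \left(-91\right) = -33 + \frac{104}{5} \left(-91\right) = -33 - \frac{9464}{5} = - \frac{9629}{5} \approx -1925.8$)
$t{\left(o \right)} = 0$
$r = -4905$ ($r = -4905 - 0 = -4905 + 0 = -4905$)
$\frac{37684}{r} + \frac{L}{-5336} = \frac{37684}{-4905} - \frac{9629}{5 \left(-5336\right)} = 37684 \left(- \frac{1}{4905}\right) - - \frac{9629}{26680} = - \frac{37684}{4905} + \frac{9629}{26680} = - \frac{38327155}{5234616}$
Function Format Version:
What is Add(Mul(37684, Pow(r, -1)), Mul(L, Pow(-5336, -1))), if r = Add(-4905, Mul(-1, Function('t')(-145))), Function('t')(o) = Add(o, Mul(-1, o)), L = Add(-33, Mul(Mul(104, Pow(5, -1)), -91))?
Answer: Rational(-38327155, 5234616) ≈ -7.3219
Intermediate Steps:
L = Rational(-9629, 5) (L = Add(-33, Mul(Mul(104, Rational(1, 5)), -91)) = Add(-33, Mul(Rational(104, 5), -91)) = Add(-33, Rational(-9464, 5)) = Rational(-9629, 5) ≈ -1925.8)
Function('t')(o) = 0
r = -4905 (r = Add(-4905, Mul(-1, 0)) = Add(-4905, 0) = -4905)
Add(Mul(37684, Pow(r, -1)), Mul(L, Pow(-5336, -1))) = Add(Mul(37684, Pow(-4905, -1)), Mul(Rational(-9629, 5), Pow(-5336, -1))) = Add(Mul(37684, Rational(-1, 4905)), Mul(Rational(-9629, 5), Rational(-1, 5336))) = Add(Rational(-37684, 4905), Rational(9629, 26680)) = Rational(-38327155, 5234616)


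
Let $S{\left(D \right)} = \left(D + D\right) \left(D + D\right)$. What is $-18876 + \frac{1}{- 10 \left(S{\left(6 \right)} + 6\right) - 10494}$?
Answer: $- \frac{226398745}{11994} \approx -18876.0$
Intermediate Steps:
$S{\left(D \right)} = 4 D^{2}$ ($S{\left(D \right)} = 2 D 2 D = 4 D^{2}$)
$-18876 + \frac{1}{- 10 \left(S{\left(6 \right)} + 6\right) - 10494} = -18876 + \frac{1}{- 10 \left(4 \cdot 6^{2} + 6\right) - 10494} = -18876 + \frac{1}{- 10 \left(4 \cdot 36 + 6\right) - 10494} = -18876 + \frac{1}{- 10 \left(144 + 6\right) - 10494} = -18876 + \frac{1}{\left(-10\right) 150 - 10494} = -18876 + \frac{1}{-1500 - 10494} = -18876 + \frac{1}{-11994} = -18876 - \frac{1}{11994} = - \frac{226398745}{11994}$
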